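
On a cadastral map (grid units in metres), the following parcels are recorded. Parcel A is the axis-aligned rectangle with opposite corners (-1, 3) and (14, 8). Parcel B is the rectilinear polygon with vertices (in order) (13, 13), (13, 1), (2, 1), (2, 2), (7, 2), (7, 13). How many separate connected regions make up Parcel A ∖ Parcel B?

Parcel A ∖ Parcel B splits into 2 disjoint pieces (area 5, area 40).

2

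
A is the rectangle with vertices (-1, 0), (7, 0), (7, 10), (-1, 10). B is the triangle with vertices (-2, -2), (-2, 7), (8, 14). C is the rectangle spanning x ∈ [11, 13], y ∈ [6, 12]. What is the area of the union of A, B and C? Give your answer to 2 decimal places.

By inclusion–exclusion:
Individual areas: |A| = 80, |B| = 45, |C| = 12.
|A∩B| = 29.9714.
|A∩C| = 0 (no overlap).
|B∩C| = 0.
|A∩B∩C| = 0.
|A ∪ B ∪ C| = 137 − 29.9714 + 0 = 107.03.

107.03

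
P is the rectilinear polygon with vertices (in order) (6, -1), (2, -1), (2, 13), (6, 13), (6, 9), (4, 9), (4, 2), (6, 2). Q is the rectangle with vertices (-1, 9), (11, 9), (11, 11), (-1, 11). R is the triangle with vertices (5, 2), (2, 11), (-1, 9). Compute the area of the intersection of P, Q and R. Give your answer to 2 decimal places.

The intersection is the polygon with vertices (2,9), (2,11), (2.667,9).
By the shoelace formula its area is 0.67.

0.67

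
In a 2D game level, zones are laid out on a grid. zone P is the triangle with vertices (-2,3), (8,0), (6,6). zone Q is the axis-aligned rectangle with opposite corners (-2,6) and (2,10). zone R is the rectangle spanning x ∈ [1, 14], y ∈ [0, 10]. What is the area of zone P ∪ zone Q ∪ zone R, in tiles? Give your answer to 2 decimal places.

By inclusion–exclusion:
Individual areas: |zone P| = 27, |zone Q| = 16, |zone R| = 130.
|zone P∩zone Q| = 0.
|zone P∩zone R| = 23.9625.
|zone Q∩zone R|: x∈[1,2], y∈[6,10] → 1·4 = 4.
|zone P∩zone Q∩zone R| = 0.
|zone P ∪ zone Q ∪ zone R| = 173 − 27.9625 + 0 = 145.04.

145.04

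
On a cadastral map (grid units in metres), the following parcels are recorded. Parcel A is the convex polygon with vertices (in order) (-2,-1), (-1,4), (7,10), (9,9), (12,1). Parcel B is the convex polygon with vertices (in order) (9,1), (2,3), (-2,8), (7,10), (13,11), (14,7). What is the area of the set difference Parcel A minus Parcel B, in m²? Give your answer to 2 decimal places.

34.96

|Parcel A| = 91.5, |Parcel A∩Parcel B| = 56.5415.
|Parcel A ∖ Parcel B| = |Parcel A| − |Parcel A∩Parcel B| = 91.5 − 56.5415 = 34.96.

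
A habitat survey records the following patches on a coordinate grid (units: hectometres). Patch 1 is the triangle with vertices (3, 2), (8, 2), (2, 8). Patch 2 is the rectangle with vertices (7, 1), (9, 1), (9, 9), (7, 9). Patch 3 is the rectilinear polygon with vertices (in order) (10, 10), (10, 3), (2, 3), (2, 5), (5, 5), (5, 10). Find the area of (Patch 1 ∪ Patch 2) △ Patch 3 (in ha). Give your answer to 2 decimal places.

|Patch 1 ∪ Patch 2| = 30.5.
|(Patch 1 ∪ Patch 2) ∩ Patch 3| = 18.6667.
|(Patch 1 ∪ Patch 2) △ Patch 3| = 30.5 + 41 − 37.3333 = 34.17.

34.17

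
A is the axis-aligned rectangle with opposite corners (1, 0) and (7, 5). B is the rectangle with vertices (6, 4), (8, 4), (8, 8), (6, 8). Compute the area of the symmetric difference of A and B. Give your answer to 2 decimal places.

36.00

|A∩B|: x∈[6,7], y∈[4,5] → 1·1 = 1.
|A △ B| = |A| + |B| − 2·|A∩B| = 30 + 8 − 2 = 36.00.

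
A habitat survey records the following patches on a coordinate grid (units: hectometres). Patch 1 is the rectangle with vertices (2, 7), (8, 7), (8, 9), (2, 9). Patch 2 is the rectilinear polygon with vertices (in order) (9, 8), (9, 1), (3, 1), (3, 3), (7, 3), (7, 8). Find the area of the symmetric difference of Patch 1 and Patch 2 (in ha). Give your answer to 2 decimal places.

32.00

|Patch 1| = 12, |Patch 2| = 22, |Patch 1∩Patch 2| = 1.
|Patch 1 △ Patch 2| = |Patch 1| + |Patch 2| − 2·|Patch 1∩Patch 2| = 12 + 22 − 2 = 32.00.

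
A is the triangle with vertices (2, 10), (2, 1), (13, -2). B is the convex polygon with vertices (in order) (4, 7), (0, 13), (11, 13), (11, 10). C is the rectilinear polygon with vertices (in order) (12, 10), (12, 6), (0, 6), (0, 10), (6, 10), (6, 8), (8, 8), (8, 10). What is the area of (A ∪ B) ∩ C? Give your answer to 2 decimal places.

16.39

|A ∪ B| = 91.9615.
|(A ∪ B) ∩ C| = 16.39.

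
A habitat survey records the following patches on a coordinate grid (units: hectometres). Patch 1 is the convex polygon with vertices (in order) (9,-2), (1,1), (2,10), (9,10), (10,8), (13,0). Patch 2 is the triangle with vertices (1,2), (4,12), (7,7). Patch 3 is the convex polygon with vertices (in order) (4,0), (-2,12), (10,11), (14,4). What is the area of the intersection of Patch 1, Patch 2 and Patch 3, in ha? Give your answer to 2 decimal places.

19.38

The intersection is the polygon with vertices (3.4,10), (5.2,10), (7,7), (2.412,3.176), (1.75,4.5).
By the shoelace formula its area is 19.38.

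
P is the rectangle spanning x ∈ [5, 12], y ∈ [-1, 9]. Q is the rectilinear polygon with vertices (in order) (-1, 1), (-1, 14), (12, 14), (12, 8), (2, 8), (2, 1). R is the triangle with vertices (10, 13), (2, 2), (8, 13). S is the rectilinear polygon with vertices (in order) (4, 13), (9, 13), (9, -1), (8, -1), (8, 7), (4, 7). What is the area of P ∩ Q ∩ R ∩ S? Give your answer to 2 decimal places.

The intersection is the polygon with vertices (5.818,9), (7.091,9), (6.364,8), (5.273,8).
By the shoelace formula its area is 1.18.

1.18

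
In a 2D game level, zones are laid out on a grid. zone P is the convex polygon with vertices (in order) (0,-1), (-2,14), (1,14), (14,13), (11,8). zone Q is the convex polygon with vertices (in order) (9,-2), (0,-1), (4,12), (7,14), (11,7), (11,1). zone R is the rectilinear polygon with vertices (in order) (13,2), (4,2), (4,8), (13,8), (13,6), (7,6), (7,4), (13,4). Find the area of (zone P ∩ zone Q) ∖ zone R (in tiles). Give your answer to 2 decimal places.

|zone P ∩ zone Q| = 64.4878.
|(zone P ∩ zone Q) ∩ zone R| = 18.9645.
|(zone P ∩ zone Q) ∖ zone R| = 64.4878 − 18.9645 = 45.52.

45.52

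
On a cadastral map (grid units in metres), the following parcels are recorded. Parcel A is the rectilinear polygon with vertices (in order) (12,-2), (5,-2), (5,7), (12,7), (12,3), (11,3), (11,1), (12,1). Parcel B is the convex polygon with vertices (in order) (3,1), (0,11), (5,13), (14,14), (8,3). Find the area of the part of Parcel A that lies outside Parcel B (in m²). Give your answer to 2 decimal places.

42.84

|Parcel A| = 61, |Parcel A∩Parcel B| = 18.1636.
|Parcel A ∖ Parcel B| = |Parcel A| − |Parcel A∩Parcel B| = 61 − 18.1636 = 42.84.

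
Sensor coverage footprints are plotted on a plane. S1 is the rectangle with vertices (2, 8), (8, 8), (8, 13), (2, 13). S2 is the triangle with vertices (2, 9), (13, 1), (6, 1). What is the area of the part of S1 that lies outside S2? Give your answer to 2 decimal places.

|S1| = 30, |S1∩S2| = 0.4375.
|S1 ∖ S2| = |S1| − |S1∩S2| = 30 − 0.4375 = 29.56.

29.56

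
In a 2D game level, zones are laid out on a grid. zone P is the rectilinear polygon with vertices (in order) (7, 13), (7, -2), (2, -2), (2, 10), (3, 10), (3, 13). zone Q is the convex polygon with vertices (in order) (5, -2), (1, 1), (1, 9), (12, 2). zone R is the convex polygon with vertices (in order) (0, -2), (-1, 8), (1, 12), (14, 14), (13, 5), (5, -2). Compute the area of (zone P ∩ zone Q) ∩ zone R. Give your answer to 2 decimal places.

38.74

The region (zone P ∩ zone Q) ∩ zone R is the polygon with vertices (2,0.25), (2,8.364), (7,5.182), (7,-0.25), (5,-2).
By the shoelace formula its area is 38.74.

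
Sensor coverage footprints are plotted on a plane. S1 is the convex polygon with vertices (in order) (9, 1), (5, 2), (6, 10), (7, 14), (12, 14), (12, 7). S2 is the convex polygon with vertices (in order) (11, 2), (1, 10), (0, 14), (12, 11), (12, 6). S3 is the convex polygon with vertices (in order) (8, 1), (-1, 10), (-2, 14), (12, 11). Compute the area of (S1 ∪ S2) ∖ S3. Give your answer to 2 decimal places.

|S1 ∪ S2| = 100.9333.
|(S1 ∪ S2) ∩ S3| = 69.2129.
|(S1 ∪ S2) ∖ S3| = 100.9333 − 69.2129 = 31.72.

31.72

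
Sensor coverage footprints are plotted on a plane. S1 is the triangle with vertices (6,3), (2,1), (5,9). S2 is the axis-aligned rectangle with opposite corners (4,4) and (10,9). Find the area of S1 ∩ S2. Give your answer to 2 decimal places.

The intersection is the polygon with vertices (5,9), (5.833,4), (4,4), (4,6.333).
By the shoelace formula its area is 5.75.

5.75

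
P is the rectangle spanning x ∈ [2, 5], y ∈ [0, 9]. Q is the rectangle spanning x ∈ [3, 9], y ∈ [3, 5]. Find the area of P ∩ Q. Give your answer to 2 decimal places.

|P∩Q|: x∈[3,5], y∈[3,5] → 2·2 = 4.

4.00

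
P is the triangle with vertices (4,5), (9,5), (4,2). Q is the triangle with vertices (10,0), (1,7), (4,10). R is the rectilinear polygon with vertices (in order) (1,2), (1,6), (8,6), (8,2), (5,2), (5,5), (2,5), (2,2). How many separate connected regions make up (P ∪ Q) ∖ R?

4

(P ∪ Q) ∖ R splits into 4 disjoint pieces (area 0.3, area 1.9048, area 2.7714, area 11.6571).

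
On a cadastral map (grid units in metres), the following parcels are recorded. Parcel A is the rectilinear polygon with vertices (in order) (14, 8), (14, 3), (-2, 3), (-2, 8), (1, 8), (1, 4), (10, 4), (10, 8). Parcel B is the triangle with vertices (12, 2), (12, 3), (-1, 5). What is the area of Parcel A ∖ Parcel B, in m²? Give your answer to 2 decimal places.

40.60

|Parcel A| = 44, |Parcel A∩Parcel B| = 3.4038.
|Parcel A ∖ Parcel B| = |Parcel A| − |Parcel A∩Parcel B| = 44 − 3.4038 = 40.60.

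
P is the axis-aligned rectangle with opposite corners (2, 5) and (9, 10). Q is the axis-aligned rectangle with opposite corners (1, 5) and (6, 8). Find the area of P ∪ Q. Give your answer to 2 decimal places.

38.00

By inclusion–exclusion:
Individual areas: |P| = 35, |Q| = 15.
|P∩Q|: x∈[2,6], y∈[5,8] → 4·3 = 12.
|P ∪ Q| = 50 − 12 = 38.00.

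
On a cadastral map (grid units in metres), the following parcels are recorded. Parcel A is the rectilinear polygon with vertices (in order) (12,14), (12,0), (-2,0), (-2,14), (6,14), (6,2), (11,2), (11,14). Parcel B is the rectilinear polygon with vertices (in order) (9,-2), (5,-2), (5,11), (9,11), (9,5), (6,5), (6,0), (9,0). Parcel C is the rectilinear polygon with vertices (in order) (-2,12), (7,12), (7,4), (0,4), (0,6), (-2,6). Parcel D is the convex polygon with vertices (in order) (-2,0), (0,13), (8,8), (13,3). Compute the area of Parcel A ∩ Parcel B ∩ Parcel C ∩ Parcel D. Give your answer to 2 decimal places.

5.56

The intersection is the polygon with vertices (6,5), (6,4), (5,4), (5,9.875), (6,9.25).
By the shoelace formula its area is 5.56.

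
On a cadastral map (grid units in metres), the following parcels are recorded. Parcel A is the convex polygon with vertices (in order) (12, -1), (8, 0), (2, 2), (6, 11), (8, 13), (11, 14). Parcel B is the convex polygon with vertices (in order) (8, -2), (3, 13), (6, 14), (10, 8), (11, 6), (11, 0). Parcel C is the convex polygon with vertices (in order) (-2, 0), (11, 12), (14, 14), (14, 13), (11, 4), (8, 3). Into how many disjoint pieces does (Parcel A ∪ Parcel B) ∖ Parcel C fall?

(Parcel A ∪ Parcel B) ∖ Parcel C splits into 2 disjoint pieces (area 26.2593, area 33.2248).

2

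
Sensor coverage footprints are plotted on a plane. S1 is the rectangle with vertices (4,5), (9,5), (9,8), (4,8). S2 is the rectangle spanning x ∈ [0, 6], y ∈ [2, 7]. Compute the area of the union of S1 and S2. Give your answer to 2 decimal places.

By inclusion–exclusion:
Individual areas: |S1| = 15, |S2| = 30.
|S1∩S2|: x∈[4,6], y∈[5,7] → 2·2 = 4.
|S1 ∪ S2| = 45 − 4 = 41.00.

41.00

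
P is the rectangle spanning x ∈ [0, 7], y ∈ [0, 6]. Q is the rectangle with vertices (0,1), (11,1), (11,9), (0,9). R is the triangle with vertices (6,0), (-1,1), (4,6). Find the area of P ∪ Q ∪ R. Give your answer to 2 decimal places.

95.57

By inclusion–exclusion:
Individual areas: |P| = 42, |Q| = 88, |R| = 20.
|P∩Q|: x∈[0,7], y∈[1,6] → 7·5 = 35.
|P∩R| = 19.4286.
|Q∩R| = 16.1667.
|P∩Q∩R| = 16.1667.
|P ∪ Q ∪ R| = 150 − 70.5952 + 16.1667 = 95.57.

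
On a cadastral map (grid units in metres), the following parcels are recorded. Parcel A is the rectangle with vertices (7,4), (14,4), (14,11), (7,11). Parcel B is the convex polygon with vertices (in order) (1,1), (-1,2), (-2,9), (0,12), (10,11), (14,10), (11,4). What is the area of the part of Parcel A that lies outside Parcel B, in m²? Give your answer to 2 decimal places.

|Parcel A| = 49, |Parcel A∩Parcel B| = 38.
|Parcel A ∖ Parcel B| = |Parcel A| − |Parcel A∩Parcel B| = 49 − 38 = 11.00.

11.00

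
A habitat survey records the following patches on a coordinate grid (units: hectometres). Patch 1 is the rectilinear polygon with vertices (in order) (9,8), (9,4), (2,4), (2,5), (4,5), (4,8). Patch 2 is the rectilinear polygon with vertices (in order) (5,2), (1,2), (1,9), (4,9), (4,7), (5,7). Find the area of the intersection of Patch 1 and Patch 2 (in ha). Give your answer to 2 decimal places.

5.00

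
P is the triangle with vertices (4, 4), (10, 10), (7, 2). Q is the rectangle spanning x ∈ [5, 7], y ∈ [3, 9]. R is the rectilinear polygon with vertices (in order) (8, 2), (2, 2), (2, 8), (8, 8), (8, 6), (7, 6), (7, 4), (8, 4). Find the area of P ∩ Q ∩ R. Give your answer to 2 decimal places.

5.92

The intersection is the polygon with vertices (7,6), (7,4), (7,3), (5.5,3), (5,3.333), (5,5), (7,7).
By the shoelace formula its area is 5.92.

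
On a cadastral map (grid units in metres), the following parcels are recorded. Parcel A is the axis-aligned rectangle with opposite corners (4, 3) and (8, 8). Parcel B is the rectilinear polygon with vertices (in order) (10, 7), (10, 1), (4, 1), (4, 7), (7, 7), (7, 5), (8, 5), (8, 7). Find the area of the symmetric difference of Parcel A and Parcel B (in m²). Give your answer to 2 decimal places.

26.00

|Parcel A| = 20, |Parcel B| = 34, |Parcel A∩Parcel B| = 14.
|Parcel A △ Parcel B| = |Parcel A| + |Parcel B| − 2·|Parcel A∩Parcel B| = 20 + 34 − 28 = 26.00.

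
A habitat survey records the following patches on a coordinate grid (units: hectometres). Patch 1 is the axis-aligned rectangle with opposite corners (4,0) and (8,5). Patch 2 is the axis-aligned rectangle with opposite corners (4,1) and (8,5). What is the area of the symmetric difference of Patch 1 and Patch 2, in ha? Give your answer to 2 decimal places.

|Patch 1∩Patch 2|: x∈[4,8], y∈[1,5] → 4·4 = 16.
|Patch 1 △ Patch 2| = |Patch 1| + |Patch 2| − 2·|Patch 1∩Patch 2| = 20 + 16 − 32 = 4.00.

4.00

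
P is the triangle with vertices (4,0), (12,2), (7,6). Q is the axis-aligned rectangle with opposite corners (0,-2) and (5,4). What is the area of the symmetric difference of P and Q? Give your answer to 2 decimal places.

49.25

|P| = 21, |Q| = 30, |P∩Q| = 0.875.
|P △ Q| = |P| + |Q| − 2·|P∩Q| = 21 + 30 − 1.75 = 49.25.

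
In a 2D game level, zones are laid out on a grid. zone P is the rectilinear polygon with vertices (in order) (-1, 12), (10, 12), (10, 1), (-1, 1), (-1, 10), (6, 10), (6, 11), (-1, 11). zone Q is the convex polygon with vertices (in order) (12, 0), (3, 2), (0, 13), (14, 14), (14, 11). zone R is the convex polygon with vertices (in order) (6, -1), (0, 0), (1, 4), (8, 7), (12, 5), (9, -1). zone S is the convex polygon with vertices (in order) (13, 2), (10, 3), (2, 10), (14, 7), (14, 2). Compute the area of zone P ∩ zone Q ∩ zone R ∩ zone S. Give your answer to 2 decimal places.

7.19

The intersection is the polygon with vertices (8,7), (10,6), (10,3), (6.274,6.26).
By the shoelace formula its area is 7.19.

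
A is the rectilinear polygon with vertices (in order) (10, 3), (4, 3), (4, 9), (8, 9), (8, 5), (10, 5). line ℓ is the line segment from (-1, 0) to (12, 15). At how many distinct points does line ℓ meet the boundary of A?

The segment meets the boundary at (6.8,9), (4,5.769).

2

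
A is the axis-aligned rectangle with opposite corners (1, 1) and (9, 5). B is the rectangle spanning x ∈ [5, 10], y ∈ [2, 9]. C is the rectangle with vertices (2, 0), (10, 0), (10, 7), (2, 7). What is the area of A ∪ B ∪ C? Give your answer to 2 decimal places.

70.00

By inclusion–exclusion:
Individual areas: |A| = 32, |B| = 35, |C| = 56.
|A∩B|: x∈[5,9], y∈[2,5] → 4·3 = 12.
|A∩C|: x∈[2,9], y∈[1,5] → 7·4 = 28.
|B∩C|: x∈[5,10], y∈[2,7] → 5·5 = 25.
|A∩B∩C| = 12.
|A ∪ B ∪ C| = 123 − 65 + 12 = 70.00.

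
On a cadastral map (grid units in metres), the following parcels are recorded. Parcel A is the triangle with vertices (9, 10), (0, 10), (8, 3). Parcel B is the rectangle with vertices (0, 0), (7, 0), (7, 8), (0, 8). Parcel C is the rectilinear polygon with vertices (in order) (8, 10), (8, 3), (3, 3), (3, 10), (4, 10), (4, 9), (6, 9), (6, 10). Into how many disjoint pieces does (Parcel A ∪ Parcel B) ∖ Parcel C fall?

3

(Parcel A ∪ Parcel B) ∖ Parcel C splits into 3 disjoint pieces (area 39.7143, area 2, area 3.5).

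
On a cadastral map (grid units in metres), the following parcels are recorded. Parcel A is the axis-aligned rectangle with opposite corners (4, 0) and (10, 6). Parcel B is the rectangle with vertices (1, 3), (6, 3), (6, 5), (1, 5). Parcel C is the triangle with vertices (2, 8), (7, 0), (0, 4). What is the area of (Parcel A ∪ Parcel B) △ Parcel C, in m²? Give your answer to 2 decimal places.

39.09

|Parcel A ∪ Parcel B| = 42.
|(Parcel A ∪ Parcel B) ∩ Parcel C| = 10.4554.
|(Parcel A ∪ Parcel B) △ Parcel C| = 42 + 18 − 20.9107 = 39.09.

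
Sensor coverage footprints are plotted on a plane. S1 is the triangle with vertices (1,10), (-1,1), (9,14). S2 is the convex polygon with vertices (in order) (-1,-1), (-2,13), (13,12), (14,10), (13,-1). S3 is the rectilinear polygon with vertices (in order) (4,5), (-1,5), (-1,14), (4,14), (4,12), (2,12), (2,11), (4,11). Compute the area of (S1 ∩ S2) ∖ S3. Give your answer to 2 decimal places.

|S1 ∩ S2| = 30.4482.
|(S1 ∩ S2) ∩ S3| = 17.3739.
|(S1 ∩ S2) ∖ S3| = 30.4482 − 17.3739 = 13.07.

13.07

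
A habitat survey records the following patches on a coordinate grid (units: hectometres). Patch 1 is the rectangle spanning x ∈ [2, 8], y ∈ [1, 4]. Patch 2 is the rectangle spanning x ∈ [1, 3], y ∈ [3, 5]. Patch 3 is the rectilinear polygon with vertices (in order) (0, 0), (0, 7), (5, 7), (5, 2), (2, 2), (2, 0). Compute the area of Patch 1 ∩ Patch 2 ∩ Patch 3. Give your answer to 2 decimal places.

The intersection is the polygon with vertices (3,4), (3,3), (2,3), (2,4).
By the shoelace formula its area is 1.00.

1.00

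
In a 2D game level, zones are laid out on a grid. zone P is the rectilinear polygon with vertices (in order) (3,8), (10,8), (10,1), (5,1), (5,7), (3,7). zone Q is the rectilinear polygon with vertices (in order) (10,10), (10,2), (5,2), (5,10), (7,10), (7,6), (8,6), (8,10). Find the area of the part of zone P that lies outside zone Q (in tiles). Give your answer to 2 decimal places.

9.00

|zone P| = 37, |zone P∩zone Q| = 28.
|zone P ∖ zone Q| = |zone P| − |zone P∩zone Q| = 37 − 28 = 9.00.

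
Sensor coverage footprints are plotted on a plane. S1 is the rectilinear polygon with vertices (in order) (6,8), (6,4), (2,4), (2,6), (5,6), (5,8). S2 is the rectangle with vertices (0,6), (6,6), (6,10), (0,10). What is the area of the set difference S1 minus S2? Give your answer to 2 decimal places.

8.00

|S1| = 10, |S1∩S2| = 2.
|S1 ∖ S2| = |S1| − |S1∩S2| = 10 − 2 = 8.00.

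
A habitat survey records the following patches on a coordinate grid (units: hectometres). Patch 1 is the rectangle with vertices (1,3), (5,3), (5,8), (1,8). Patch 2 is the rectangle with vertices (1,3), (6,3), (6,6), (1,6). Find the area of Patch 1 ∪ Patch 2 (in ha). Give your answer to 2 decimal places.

By inclusion–exclusion:
Individual areas: |Patch 1| = 20, |Patch 2| = 15.
|Patch 1∩Patch 2|: x∈[1,5], y∈[3,6] → 4·3 = 12.
|Patch 1 ∪ Patch 2| = 35 − 12 = 23.00.

23.00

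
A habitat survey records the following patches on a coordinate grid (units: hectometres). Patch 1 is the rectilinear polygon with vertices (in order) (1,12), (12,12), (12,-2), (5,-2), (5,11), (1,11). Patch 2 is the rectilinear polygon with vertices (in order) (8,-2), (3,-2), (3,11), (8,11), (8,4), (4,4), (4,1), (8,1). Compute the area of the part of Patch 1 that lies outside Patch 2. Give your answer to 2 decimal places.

72.00

|Patch 1| = 102, |Patch 1∩Patch 2| = 30.
|Patch 1 ∖ Patch 2| = |Patch 1| − |Patch 1∩Patch 2| = 102 − 30 = 72.00.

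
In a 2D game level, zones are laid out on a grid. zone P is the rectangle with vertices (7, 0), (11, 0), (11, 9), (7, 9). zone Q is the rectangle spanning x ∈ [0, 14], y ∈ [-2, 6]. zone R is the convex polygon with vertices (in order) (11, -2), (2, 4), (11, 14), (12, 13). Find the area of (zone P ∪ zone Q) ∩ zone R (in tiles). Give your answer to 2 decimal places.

57.33

The region (zone P ∪ zone Q) ∩ zone R is the polygon with vertices (11,9), (11,6), (11.533,6), (11,-2), (2,4), (3.8,6), (7,6), (7,9).
By the shoelace formula its area is 57.33.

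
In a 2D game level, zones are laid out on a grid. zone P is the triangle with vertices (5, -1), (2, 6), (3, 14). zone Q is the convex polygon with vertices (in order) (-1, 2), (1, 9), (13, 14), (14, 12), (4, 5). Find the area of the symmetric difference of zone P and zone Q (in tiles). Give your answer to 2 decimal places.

57.96

|zone P| = 15.5, |zone Q| = 59.5, |zone P∩zone Q| = 8.521.
|zone P △ zone Q| = |zone P| + |zone Q| − 2·|zone P∩zone Q| = 15.5 + 59.5 − 17.042 = 57.96.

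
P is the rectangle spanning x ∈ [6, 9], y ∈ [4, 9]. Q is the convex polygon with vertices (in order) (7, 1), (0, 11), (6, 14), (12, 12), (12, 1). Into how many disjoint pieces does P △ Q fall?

1

P △ Q is a single connected region.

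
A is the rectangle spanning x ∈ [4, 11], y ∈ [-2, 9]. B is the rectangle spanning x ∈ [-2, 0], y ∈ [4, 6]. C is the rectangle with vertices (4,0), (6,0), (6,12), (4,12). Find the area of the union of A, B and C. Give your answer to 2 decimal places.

By inclusion–exclusion:
Individual areas: |A| = 77, |B| = 4, |C| = 24.
|A∩B| = 0 (no overlap).
|A∩C|: x∈[4,6], y∈[0,9] → 2·9 = 18.
|B∩C| = 0 (no overlap).
|A∩B∩C| = 0.
|A ∪ B ∪ C| = 105 − 18 + 0 = 87.00.

87.00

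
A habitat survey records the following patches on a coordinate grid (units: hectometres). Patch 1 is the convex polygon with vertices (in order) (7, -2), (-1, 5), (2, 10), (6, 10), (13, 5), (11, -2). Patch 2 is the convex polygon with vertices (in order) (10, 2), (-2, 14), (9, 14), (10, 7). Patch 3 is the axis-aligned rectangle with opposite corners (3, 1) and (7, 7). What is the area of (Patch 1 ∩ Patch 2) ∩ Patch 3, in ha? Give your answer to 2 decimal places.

2.00

The region (Patch 1 ∩ Patch 2) ∩ Patch 3 is the polygon with vertices (5,7), (7,7), (7,5).
By the shoelace formula its area is 2.00.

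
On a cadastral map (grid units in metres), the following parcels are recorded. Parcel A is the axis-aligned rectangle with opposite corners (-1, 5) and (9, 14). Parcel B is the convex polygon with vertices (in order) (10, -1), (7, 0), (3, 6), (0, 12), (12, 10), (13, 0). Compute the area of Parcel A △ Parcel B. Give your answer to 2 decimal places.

103.17

|Parcel A| = 90, |Parcel B| = 101, |Parcel A∩Parcel B| = 43.9167.
|Parcel A △ Parcel B| = |Parcel A| + |Parcel B| − 2·|Parcel A∩Parcel B| = 90 + 101 − 87.8333 = 103.17.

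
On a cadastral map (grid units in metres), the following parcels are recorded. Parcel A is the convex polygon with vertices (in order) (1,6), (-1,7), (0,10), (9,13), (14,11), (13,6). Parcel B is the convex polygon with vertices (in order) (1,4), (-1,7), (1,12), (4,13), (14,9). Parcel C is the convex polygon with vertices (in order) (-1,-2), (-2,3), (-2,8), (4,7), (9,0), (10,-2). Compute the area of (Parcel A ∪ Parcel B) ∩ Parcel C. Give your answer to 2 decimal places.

The region (Parcel A ∪ Parcel B) ∩ Parcel C is the polygon with vertices (1,4), (-1,7), (-0.737,7.79), (4,7), (5.035,5.552).
By the shoelace formula its area is 13.20.

13.20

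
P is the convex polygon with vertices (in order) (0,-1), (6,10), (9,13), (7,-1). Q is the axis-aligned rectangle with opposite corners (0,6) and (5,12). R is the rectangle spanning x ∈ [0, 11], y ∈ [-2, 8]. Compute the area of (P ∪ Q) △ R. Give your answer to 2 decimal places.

84.38

|P ∪ Q| = 85.2197.
|(P ∪ Q) ∩ R| = 55.4221.
|(P ∪ Q) △ R| = 85.2197 + 110 − 110.8442 = 84.38.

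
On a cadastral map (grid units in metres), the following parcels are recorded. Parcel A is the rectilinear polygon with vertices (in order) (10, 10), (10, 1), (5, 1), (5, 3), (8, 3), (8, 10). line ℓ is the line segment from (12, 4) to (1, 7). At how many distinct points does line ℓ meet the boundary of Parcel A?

2

The segment meets the boundary at (8,5.091), (10,4.545).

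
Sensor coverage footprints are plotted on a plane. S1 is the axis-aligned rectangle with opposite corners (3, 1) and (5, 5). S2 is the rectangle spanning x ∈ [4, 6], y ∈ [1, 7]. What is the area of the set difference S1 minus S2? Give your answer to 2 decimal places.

4.00

|S1∩S2|: x∈[4,5], y∈[1,5] → 1·4 = 4.
|S1| = 8.
|S1 ∖ S2| = |S1| − |S1∩S2| = 8 − 4 = 4.00.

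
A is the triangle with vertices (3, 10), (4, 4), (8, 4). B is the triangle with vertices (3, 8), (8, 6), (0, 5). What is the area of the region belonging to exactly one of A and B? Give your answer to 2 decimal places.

|A| = 12, |B| = 10.5, |A∩B| = 4.1829.
|A △ B| = |A| + |B| − 2·|A∩B| = 12 + 10.5 − 8.3658 = 14.13.

14.13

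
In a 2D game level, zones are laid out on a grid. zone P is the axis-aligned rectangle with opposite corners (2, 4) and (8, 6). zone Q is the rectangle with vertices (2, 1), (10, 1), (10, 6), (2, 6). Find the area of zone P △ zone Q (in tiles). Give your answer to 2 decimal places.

|zone P∩zone Q|: x∈[2,8], y∈[4,6] → 6·2 = 12.
|zone P △ zone Q| = |zone P| + |zone Q| − 2·|zone P∩zone Q| = 12 + 40 − 24 = 28.00.

28.00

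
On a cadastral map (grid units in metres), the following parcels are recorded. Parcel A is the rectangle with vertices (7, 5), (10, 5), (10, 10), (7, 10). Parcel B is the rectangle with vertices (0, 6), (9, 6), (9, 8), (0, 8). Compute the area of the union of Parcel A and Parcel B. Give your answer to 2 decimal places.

29.00

By inclusion–exclusion:
Individual areas: |Parcel A| = 15, |Parcel B| = 18.
|Parcel A∩Parcel B|: x∈[7,9], y∈[6,8] → 2·2 = 4.
|Parcel A ∪ Parcel B| = 33 − 4 = 29.00.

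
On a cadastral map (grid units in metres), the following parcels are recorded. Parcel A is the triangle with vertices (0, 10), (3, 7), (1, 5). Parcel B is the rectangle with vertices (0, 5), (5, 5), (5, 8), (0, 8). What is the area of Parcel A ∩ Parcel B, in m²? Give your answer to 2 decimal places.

The intersection is the polygon with vertices (3,7), (1,5), (0.4,8), (2,8).
By the shoelace formula its area is 4.40.

4.40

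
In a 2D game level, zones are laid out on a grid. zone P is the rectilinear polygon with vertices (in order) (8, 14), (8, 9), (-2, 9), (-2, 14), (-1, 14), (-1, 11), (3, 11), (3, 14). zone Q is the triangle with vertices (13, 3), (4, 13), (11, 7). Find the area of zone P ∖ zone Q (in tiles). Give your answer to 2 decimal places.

|zone P| = 38, |zone P∩zone Q| = 1.9429.
|zone P ∖ zone Q| = |zone P| − |zone P∩zone Q| = 38 − 1.9429 = 36.06.

36.06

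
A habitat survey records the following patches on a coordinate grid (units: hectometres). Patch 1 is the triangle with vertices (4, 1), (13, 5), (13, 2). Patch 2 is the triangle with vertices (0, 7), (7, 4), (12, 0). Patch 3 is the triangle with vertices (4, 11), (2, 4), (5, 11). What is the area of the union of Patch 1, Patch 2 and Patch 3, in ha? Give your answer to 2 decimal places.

22.27

By inclusion–exclusion:
Individual areas: |Patch 1| = 13.5, |Patch 2| = 6.5, |Patch 3| = 3.5.
|Patch 1∩Patch 2| = 1.1469.
|Patch 1∩Patch 3| = 0.
|Patch 2∩Patch 3| = 0.0822.
|Patch 1∩Patch 2∩Patch 3| = 0.
|Patch 1 ∪ Patch 2 ∪ Patch 3| = 23.5 − 1.2291 + 0 = 22.27.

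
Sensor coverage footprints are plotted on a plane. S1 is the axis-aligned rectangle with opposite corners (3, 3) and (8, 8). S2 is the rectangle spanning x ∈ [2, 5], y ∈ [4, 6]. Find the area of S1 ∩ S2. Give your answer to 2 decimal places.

|S1∩S2|: x∈[3,5], y∈[4,6] → 2·2 = 4.

4.00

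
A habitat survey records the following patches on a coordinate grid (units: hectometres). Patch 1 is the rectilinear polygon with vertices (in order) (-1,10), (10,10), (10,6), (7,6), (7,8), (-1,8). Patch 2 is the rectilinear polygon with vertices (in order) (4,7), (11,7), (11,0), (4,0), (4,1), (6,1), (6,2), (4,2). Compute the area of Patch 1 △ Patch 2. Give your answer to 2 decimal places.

|Patch 1| = 28, |Patch 2| = 47, |Patch 1∩Patch 2| = 3.
|Patch 1 △ Patch 2| = |Patch 1| + |Patch 2| − 2·|Patch 1∩Patch 2| = 28 + 47 − 6 = 69.00.

69.00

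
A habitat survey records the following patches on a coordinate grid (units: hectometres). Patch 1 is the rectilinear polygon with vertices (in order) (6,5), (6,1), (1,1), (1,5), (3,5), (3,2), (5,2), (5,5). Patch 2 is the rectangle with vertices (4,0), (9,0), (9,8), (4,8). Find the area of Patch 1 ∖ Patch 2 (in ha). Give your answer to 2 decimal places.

9.00

|Patch 1| = 14, |Patch 1∩Patch 2| = 5.
|Patch 1 ∖ Patch 2| = |Patch 1| − |Patch 1∩Patch 2| = 14 − 5 = 9.00.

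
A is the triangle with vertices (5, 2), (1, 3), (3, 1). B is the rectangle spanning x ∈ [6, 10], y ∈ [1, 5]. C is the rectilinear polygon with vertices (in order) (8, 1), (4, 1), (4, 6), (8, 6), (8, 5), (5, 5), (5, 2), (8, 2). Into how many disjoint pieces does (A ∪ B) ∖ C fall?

(A ∪ B) ∖ C splits into 2 disjoint pieces (area 2.625, area 14).

2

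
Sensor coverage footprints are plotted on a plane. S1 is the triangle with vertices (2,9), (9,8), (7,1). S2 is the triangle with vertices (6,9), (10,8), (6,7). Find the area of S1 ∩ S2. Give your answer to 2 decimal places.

2.51

The intersection is the polygon with vertices (9,8), (8.923,7.731), (6,7), (6,8.429).
By the shoelace formula its area is 2.51.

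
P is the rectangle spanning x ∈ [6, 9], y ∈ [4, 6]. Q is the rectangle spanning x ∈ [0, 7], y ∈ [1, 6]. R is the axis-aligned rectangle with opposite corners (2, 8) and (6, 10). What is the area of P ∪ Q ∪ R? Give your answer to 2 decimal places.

47.00

By inclusion–exclusion:
Individual areas: |P| = 6, |Q| = 35, |R| = 8.
|P∩Q|: x∈[6,7], y∈[4,6] → 1·2 = 2.
|P∩R| = 0 (no overlap).
|Q∩R| = 0 (no overlap).
|P∩Q∩R| = 0.
|P ∪ Q ∪ R| = 49 − 2 + 0 = 47.00.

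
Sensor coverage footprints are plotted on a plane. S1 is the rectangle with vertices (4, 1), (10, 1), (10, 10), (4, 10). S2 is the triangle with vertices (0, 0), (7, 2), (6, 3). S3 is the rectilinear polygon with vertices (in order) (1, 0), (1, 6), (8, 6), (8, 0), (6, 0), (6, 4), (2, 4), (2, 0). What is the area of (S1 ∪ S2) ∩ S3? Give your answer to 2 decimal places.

|S1 ∪ S2| = 55.7143.
|(S1 ∪ S2) ∩ S3| = 14.32.

14.32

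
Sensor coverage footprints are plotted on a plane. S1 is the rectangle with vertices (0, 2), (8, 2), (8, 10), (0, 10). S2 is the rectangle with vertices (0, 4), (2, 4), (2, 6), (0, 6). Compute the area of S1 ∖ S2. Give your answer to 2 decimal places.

60.00

|S1∩S2|: x∈[0,2], y∈[4,6] → 2·2 = 4.
|S1| = 64.
|S1 ∖ S2| = |S1| − |S1∩S2| = 64 − 4 = 60.00.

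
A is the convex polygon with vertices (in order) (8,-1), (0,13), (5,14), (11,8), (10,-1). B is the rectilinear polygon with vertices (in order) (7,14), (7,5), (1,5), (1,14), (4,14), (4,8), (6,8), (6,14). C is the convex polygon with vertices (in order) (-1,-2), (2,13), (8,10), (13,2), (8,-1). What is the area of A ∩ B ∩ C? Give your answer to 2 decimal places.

21.87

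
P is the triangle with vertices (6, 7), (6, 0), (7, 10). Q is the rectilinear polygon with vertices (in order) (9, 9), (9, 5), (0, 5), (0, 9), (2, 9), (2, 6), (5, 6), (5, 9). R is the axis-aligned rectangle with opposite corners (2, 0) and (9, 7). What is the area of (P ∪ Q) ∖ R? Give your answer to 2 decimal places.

|P ∪ Q| = 28.3667.
|(P ∪ Q) ∩ R| = 12.25.
|(P ∪ Q) ∖ R| = 28.3667 − 12.25 = 16.12.

16.12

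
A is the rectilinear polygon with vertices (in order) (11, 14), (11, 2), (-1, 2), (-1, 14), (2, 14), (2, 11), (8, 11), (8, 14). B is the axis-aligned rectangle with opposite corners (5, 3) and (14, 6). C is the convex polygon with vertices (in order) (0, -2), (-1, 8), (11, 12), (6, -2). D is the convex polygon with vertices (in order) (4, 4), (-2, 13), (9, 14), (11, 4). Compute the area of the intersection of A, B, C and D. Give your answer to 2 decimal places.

The intersection is the polygon with vertices (5,6), (8.857,6), (8.143,4), (5,4).
By the shoelace formula its area is 7.00.

7.00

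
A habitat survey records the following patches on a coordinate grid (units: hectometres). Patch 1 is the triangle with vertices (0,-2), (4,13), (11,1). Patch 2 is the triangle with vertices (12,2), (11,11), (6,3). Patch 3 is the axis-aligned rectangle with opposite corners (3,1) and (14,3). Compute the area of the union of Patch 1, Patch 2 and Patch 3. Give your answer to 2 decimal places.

101.14

By inclusion–exclusion:
Individual areas: |Patch 1| = 76.5, |Patch 2| = 26.5, |Patch 3| = 22.
|Patch 1∩Patch 2| = 7.4369.
|Patch 1∩Patch 3| = 14.8333.
|Patch 2∩Patch 3| = 2.9444.
|Patch 1∩Patch 2∩Patch 3| = 1.3564.
|Patch 1 ∪ Patch 2 ∪ Patch 3| = 125 − 25.2146 + 1.3564 = 101.14.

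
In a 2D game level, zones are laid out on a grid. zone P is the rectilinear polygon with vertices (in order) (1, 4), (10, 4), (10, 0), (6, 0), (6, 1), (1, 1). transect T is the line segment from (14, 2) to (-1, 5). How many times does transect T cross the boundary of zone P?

The segment meets the boundary at (4,4), (10,2.8).

2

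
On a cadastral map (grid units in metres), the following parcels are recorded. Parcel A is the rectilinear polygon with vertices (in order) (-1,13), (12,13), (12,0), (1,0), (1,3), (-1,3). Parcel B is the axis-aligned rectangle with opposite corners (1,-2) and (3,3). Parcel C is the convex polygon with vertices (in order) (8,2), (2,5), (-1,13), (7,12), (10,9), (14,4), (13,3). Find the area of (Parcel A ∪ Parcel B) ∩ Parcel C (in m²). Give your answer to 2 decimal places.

The region (Parcel A ∪ Parcel B) ∩ Parcel C is the polygon with vertices (12,2.8), (8,2), (2,5), (-1,13), (7,12), (10,9), (12,6.5).
By the shoelace formula its area is 89.40.

89.40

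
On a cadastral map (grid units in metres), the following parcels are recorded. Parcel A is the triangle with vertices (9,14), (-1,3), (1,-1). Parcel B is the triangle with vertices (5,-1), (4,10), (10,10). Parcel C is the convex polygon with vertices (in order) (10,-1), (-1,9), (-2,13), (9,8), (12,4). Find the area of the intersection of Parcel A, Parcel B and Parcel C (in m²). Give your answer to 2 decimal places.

4.81

The intersection is the polygon with vertices (4.418,5.408), (4.124,8.636), (5.14,9.754), (6.424,9.171).
By the shoelace formula its area is 4.81.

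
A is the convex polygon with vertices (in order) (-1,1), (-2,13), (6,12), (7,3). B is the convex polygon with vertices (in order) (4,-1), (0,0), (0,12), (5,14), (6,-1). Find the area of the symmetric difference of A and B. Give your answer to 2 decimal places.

47.01

|A| = 84.5, |B| = 75.5, |A∩B| = 56.4947.
|A △ B| = |A| + |B| − 2·|A∩B| = 84.5 + 75.5 − 112.9894 = 47.01.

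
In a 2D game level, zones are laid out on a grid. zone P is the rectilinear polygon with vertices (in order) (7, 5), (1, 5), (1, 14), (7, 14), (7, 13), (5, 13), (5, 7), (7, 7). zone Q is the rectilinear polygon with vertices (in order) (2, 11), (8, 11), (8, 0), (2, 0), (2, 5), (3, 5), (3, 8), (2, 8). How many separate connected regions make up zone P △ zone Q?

1

zone P △ zone Q is a single connected region.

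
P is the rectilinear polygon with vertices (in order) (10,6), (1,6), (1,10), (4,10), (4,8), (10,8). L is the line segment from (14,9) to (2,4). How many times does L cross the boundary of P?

The segment meets the boundary at (10,7.333), (6.8,6).

2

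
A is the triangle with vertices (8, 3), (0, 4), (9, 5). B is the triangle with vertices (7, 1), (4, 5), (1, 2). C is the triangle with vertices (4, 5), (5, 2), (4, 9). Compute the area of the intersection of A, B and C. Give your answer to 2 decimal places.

0.34

The intersection is the polygon with vertices (4.385,4.487), (4.706,4.059), (4.8,3.4), (4.522,3.435), (4.179,4.464).
By the shoelace formula its area is 0.34.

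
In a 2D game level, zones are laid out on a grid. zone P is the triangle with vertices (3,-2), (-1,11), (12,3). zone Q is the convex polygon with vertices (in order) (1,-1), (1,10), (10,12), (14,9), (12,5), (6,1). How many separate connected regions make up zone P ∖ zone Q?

2

zone P ∖ zone Q splits into 2 disjoint pieces (area 13.5838, area 5.2692).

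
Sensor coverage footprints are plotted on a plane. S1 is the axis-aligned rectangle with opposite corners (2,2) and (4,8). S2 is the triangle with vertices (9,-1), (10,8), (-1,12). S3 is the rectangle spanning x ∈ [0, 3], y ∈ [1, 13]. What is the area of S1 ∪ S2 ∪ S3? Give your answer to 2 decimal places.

By inclusion–exclusion:
Individual areas: |S1| = 12, |S2| = 51.5, |S3| = 36.
|S1∩S2| = 2.4038.
|S1∩S3|: x∈[2,3], y∈[2,8] → 1·6 = 6.
|S2∩S3| = 7.0227.
|S1∩S2∩S3| = 0.5538.
|S1 ∪ S2 ∪ S3| = 99.5 − 15.4266 + 0.5538 = 84.63.

84.63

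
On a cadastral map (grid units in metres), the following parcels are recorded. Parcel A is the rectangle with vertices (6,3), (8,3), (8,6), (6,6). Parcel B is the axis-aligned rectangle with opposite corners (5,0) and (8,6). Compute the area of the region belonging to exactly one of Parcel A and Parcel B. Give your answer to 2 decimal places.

12.00

|Parcel A∩Parcel B|: x∈[6,8], y∈[3,6] → 2·3 = 6.
|Parcel A △ Parcel B| = |Parcel A| + |Parcel B| − 2·|Parcel A∩Parcel B| = 6 + 18 − 12 = 12.00.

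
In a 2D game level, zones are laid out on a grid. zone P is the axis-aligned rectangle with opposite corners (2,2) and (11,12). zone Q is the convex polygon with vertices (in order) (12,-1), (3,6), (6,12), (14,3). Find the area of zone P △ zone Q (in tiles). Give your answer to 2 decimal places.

59.20

|zone P| = 90, |zone Q| = 62.5, |zone P∩zone Q| = 46.6518.
|zone P △ zone Q| = |zone P| + |zone Q| − 2·|zone P∩zone Q| = 90 + 62.5 − 93.3036 = 59.20.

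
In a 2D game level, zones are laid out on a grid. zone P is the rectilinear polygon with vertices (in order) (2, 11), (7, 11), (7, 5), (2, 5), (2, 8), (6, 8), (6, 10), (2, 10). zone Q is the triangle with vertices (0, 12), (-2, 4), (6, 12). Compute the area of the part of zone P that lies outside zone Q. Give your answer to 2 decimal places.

|zone P| = 22, |zone P∩zone Q| = 2.5.
|zone P ∖ zone Q| = |zone P| − |zone P∩zone Q| = 22 − 2.5 = 19.50.

19.50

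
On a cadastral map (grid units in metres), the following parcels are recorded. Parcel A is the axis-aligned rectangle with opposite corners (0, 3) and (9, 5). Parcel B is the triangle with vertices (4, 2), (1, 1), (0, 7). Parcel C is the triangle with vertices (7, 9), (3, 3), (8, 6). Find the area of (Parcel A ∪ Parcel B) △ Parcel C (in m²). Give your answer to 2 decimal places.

28.70

|Parcel A ∪ Parcel B| = 23.7.
|(Parcel A ∪ Parcel B) ∩ Parcel C| = 2.
|(Parcel A ∪ Parcel B) △ Parcel C| = 23.7 + 9 − 4 = 28.70.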